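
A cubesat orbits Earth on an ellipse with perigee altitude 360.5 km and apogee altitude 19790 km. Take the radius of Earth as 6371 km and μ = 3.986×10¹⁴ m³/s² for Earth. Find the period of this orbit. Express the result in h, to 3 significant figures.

r_p = 6371 + 360.5 = 6731.5 km = 6.7315×10⁶ m.
r_a = 6371 + 19790 = 26161 km = 2.6161×10⁷ m.
Semi-major axis a = (r_p + r_a)/2 = (6731.5 + 26161)/2 = 16446 km = 1.645×10⁷ m.
By Kepler's third law T = 2π√(a³/μ) = 2π × 3.341×10³ = 2.099×10⁴ s.
= 5.831 h.

T ≈ 5.83 h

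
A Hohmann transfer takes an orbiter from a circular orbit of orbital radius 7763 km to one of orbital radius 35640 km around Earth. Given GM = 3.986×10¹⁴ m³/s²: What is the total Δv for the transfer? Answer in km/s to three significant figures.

r₁ = 7763 km = 7.763×10⁶ m.
r₂ = 35640 km = 3.564×10⁷ m.
Transfer ellipse a_t = (r₁ + r₂)/2 = 2.170×10⁷ m.
At r₁: circular v_c1 = √(μ/r₁) = 7166 m/s; transfer-perigee v_p = √[μ(2/r₁ − 1/a_t)] = 9183 m/s.
Δv₁ = v_p − v_c1 = 2017 m/s.
At r₂: circular v_c2 = √(μ/r₂) = 3344 m/s; transfer-apogee v_a = √[μ(2/r₂ − 1/a_t)] = 2000 m/s.
Δv₂ = v_c2 − v_a = 1344 m/s.
Total Δv = Δv₁ + Δv₂ = 3361 m/s = 3.361 km/s.

Δv_total ≈ 3.36 km/s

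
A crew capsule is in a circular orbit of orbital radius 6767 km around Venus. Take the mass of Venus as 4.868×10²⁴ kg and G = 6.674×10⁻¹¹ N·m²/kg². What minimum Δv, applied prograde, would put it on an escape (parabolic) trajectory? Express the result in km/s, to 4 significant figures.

Δv ≈ 2.870 km/s

μ = GM = 6.674×10⁻¹¹ × 4.868×10²⁴ = 3.249×10¹⁴ m³/s².
r = 6767 km = 6.767×10⁶ m.
Circular speed v_c = √(μ/r) = 6929 m/s.
Escape speed v_esc = √(2μ/r) = √2 × v_c = 9799 m/s.
Δv = v_esc − v_c = 2870 m/s = 2.870 km/s.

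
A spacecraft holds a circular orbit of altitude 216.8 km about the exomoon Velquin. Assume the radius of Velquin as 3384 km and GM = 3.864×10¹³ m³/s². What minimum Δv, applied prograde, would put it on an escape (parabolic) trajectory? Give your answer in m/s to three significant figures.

Δv ≈ 1360 m/s

r = 3384 + 216.8 = 3600.8 km = 3.6008×10⁶ m.
Circular speed v_c = √(μ/r) = 3276 m/s.
Escape speed v_esc = √(2μ/r) = √2 × v_c = 4633 m/s.
Δv = v_esc − v_c = 1357 m/s.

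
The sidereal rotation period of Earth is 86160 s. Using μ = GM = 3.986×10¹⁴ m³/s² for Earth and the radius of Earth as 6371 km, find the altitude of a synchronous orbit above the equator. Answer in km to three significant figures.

A synchronous orbit has period T, so by Kepler's third law a = (μT²/4π²)^(1/3).
μT²/4π² = 3.986×10¹⁴ × (8.616×10⁴)² / 39.48 = 7.495×10²² m³.
a = 4.216×10⁷ m = 42163 km.
Altitude h = a − R = 42163 − 6371 = 35792 km.

h_sync ≈ 35800 km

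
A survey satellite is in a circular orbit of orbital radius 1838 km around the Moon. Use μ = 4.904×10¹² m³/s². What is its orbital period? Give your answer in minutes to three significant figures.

T ≈ 118 minutes

r = 1838 km = 1.838×10⁶ m.
Kepler's third law: T = 2π√(r³/μ) = 2π√((1.838×10⁶)³ / 4.904×10¹²).
r³/μ = 1.266×10⁶ s², so T = 2π × 1.125×10³ = 7.070×10³ s.
Converting: 7.070×10³ s ÷ 60.00 = 117.8 minutes.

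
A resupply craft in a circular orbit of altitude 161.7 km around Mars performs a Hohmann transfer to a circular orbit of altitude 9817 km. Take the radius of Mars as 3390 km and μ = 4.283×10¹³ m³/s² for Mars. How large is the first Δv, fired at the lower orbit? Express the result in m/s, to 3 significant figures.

Δv ≈ 887 m/s

r₁ = 3390 + 161.7 = 3551.7 km = 3.5517×10⁶ m.
r₂ = 3390 + 9817 = 13207 km = 1.3207×10⁷ m.
Transfer ellipse a_t = (r₁ + r₂)/2 = 8.379×10⁶ m.
At r₁: circular v_c1 = √(μ/r₁) = 3473 m/s; transfer-periapsis v_p = √[μ(2/r₁ − 1/a_t)] = 4360 m/s.
Δv₁ = v_p − v_c1 = 887.1 m/s.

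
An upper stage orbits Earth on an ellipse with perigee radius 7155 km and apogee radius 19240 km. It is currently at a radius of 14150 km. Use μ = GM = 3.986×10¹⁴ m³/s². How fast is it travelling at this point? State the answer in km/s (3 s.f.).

v ≈ 5.11 km/s

Semi-major axis a = (r_p + r_a)/2 = 13198 km = 1.320×10⁷ m.
Vis-viva: v² = μ(2/r − 1/a) = 3.986×10¹⁴ × (1.413×10⁻⁷ − 7.577×10⁻⁸) = 2.614×10⁷ m²/s².
v = 5112 m/s = 5.112 km/s.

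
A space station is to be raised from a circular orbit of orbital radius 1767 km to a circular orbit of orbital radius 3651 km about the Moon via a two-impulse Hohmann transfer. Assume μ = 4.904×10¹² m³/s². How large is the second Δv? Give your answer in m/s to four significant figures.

Δv ≈ 222.9 m/s

r₁ = 1767 km = 1.767×10⁶ m.
r₂ = 3651 km = 3.651×10⁶ m.
Transfer ellipse a_t = (r₁ + r₂)/2 = 2.709×10⁶ m.
At r₁: circular v_c1 = √(μ/r₁) = 1666 m/s; transfer-perilune v_p = √[μ(2/r₁ − 1/a_t)] = 1934 m/s.
At r₂: circular v_c2 = √(μ/r₂) = 1159 m/s; transfer-apolune v_a = √[μ(2/r₂ − 1/a_t)] = 936.0 m/s.
Δv₂ = v_c2 − v_a = 222.9 m/s.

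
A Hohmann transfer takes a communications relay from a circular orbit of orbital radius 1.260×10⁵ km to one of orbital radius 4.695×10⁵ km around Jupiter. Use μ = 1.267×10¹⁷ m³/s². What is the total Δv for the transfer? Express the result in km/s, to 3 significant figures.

r₁ = 1.260×10⁵ km = 1.260×10⁸ m.
r₂ = 4.695×10⁵ km = 4.695×10⁸ m.
Transfer ellipse a_t = (r₁ + r₂)/2 = 2.978×10⁸ m.
At r₁: circular v_c1 = √(μ/r₁) = 31710 m/s; transfer-perijove v_p = √[μ(2/r₁ − 1/a_t)] = 39820 m/s.
Δv₁ = v_p − v_c1 = 8109 m/s.
At r₂: circular v_c2 = √(μ/r₂) = 16430 m/s; transfer-apojove v_a = √[μ(2/r₂ − 1/a_t)] = 10690 m/s.
Δv₂ = v_c2 − v_a = 5741 m/s.
Total Δv = Δv₁ + Δv₂ = 13850 m/s = 13.85 km/s.

Δv_total ≈ 13.9 km/s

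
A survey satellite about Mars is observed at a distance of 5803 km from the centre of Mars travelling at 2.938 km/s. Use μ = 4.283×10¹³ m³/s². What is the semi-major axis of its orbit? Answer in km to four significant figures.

a ≈ 6988 km

r = 5.803×10⁶ m.
Vis-viva rearranged: 1/a = 2/r − v²/μ = 3.446×10⁻⁷ − 2.015×10⁻⁷ = 1.431×10⁻⁷ m⁻¹.
a = 6.988×10⁶ m = 6987.5 km.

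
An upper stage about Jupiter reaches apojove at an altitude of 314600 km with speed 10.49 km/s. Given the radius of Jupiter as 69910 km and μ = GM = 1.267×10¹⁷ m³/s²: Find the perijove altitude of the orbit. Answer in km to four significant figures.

r_a = 69910 + 314600 = 3.8451×10⁵ km = 3.845×10⁸ m.
Specific energy ε = v²/2 − μ/r = -2.745×10⁸ J/kg, so a = −μ/(2ε) = 2.308×10⁸ m.
The apsides satisfy r_p + r_a = 2a, so the perijove radius is 2a − r_a = 7.707×10⁷ m = 77073 km.
Perijove altitude = 77073 − 69910 = 7162.9 km.

perijove altitude ≈ 7163 km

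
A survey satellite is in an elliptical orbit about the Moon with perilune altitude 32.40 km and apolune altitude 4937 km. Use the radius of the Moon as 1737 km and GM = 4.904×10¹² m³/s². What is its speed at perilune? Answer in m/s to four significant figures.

r_p = 1737 + 32.40 = 1769.4 km = 1.7694×10⁶ m.
r_a = 1737 + 4937 = 6674.0 km = 6.6740×10⁶ m.
Semi-major axis a = (r_p + r_a)/2 = 4221.7 km = 4.222×10⁶ m.
Vis-viva: v² = μ(2/r − 1/a) = 4.904×10¹² × (1.130×10⁻⁶ − 2.369×10⁻⁷) = 4.382×10⁶ m²/s².
v = 2093 m/s.

v ≈ 2093 m/s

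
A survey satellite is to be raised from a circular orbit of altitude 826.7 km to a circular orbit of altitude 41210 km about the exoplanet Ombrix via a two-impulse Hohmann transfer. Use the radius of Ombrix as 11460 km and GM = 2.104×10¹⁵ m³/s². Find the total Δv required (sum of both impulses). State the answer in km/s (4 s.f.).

r₁ = 11460 + 826.7 = 12287 km = 1.2287×10⁷ m.
r₂ = 11460 + 41210 = 52670 km = 5.2670×10⁷ m.
Transfer ellipse a_t = (r₁ + r₂)/2 = 3.248×10⁷ m.
At r₁: circular v_c1 = √(μ/r₁) = 13090 m/s; transfer-periapsis v_p = √[μ(2/r₁ − 1/a_t)] = 16660 m/s.
Δv₁ = v_p − v_c1 = 3578 m/s.
At r₂: circular v_c2 = √(μ/r₂) = 6320 m/s; transfer-apoapsis v_a = √[μ(2/r₂ − 1/a_t)] = 3887 m/s.
Δv₂ = v_c2 − v_a = 2433 m/s.
Total Δv = Δv₁ + Δv₂ = 6011 m/s = 6.011 km/s.

Δv_total ≈ 6.011 km/s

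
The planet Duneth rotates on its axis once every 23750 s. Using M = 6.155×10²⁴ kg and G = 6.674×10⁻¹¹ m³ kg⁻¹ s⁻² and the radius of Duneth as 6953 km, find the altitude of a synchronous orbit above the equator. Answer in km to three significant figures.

h_sync ≈ 11100 km

μ = GM = 6.674×10⁻¹¹ × 6.155×10²⁴ = 4.108×10¹⁴ m³/s².
A synchronous orbit has period T, so by Kepler's third law a = (μT²/4π²)^(1/3).
μT²/4π² = 4.108×10¹⁴ × (2.375×10⁴)² / 39.48 = 5.869×10²¹ m³.
a = 1.804×10⁷ m = 18038 km.
Altitude h = a − R = 18038 − 6953 = 11085 km.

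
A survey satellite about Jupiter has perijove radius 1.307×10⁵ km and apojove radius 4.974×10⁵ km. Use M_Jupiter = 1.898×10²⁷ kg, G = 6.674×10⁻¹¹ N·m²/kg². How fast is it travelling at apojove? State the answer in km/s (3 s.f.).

μ = GM = 6.674×10⁻¹¹ × 1.898×10²⁷ = 1.267×10¹⁷ m³/s².
Semi-major axis a = (r_p + r_a)/2 = 3.1405×10⁵ km = 3.140×10⁸ m.
Vis-viva: v² = μ(2/r − 1/a) = 1.267×10¹⁷ × (4.021×10⁻⁹ − 3.184×10⁻⁹) = 1.060×10⁸ m²/s².
v = 10300 m/s = 10.30 km/s.

v ≈ 10.3 km/s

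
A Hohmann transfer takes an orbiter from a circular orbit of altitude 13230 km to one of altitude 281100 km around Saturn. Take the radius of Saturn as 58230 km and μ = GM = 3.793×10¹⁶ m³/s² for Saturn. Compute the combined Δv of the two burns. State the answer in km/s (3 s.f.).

r₁ = 58230 + 13230 = 71460 km = 7.1460×10⁷ m.
r₂ = 58230 + 281100 = 339330 km = 3.3933×10⁸ m.
Transfer ellipse a_t = (r₁ + r₂)/2 = 2.054×10⁸ m.
At r₁: circular v_c1 = √(μ/r₁) = 23040 m/s; transfer-perikrone v_p = √[μ(2/r₁ − 1/a_t)] = 29610 m/s.
Δv₁ = v_p − v_c1 = 6574 m/s.
At r₂: circular v_c2 = √(μ/r₂) = 10570 m/s; transfer-apokrone v_a = √[μ(2/r₂ − 1/a_t)] = 6236 m/s.
Δv₂ = v_c2 − v_a = 4336 m/s.
Total Δv = Δv₁ + Δv₂ = 10910 m/s = 10.91 km/s.

Δv_total ≈ 10.9 km/s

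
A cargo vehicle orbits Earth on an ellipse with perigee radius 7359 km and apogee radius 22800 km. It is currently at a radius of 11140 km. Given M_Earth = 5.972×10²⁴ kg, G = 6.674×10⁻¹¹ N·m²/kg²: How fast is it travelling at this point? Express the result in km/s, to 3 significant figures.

μ = GM = 6.674×10⁻¹¹ × 5.972×10²⁴ = 3.986×10¹⁴ m³/s².
Semi-major axis a = (r_p + r_a)/2 = 15080 km = 1.508×10⁷ m.
Vis-viva: v² = μ(2/r − 1/a) = 3.986×10¹⁴ × (1.795×10⁻⁷ − 6.632×10⁻⁸) = 4.513×10⁷ m²/s².
v = 6718 m/s = 6.718 km/s.

v ≈ 6.72 km/s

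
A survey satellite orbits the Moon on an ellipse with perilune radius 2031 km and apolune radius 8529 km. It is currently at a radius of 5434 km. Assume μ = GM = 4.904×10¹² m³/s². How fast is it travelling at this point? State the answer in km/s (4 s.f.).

v ≈ 0.936 km/s

Semi-major axis a = (r_p + r_a)/2 = 5280.0 km = 5.280×10⁶ m.
Vis-viva: v² = μ(2/r − 1/a) = 4.904×10¹² × (3.681×10⁻⁷ − 1.894×10⁻⁷) = 8.761×10⁵ m²/s².
v = 936.0 m/s = 0.936 km/s.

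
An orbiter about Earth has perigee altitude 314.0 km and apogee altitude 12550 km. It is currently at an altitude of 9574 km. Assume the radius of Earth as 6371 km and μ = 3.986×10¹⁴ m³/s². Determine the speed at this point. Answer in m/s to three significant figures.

v ≈ 4340 m/s

r_p = 6371 + 314.0 = 6685.0 km = 6.6850×10⁶ m.
r_a = 6371 + 12550 = 18921 km = 1.8921×10⁷ m.
r = 6371 + 9574 = 15945 km = 1.594×10⁷ m.
Semi-major axis a = (r_p + r_a)/2 = 12803 km = 1.280×10⁷ m.
Vis-viva: v² = μ(2/r − 1/a) = 3.986×10¹⁴ × (1.254×10⁻⁷ − 7.811×10⁻⁸) = 1.886×10⁷ m²/s².
v = 4343 m/s.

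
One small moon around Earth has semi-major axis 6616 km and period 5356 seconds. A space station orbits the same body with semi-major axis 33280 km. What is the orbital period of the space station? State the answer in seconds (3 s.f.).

Kepler's third law: T² ∝ a³, so T₂ = T₁ (a₂/a₁)^(3/2).
a₂/a₁ = 5.030, (a₂/a₁)^(3/2) = 11.28.
T₂ = 5356 × 11.28 = 60430 seconds.

T₂ ≈ 60400 seconds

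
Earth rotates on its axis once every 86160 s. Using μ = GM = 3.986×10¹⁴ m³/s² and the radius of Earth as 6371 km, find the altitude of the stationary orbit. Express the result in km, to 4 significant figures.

A synchronous orbit has period T, so by Kepler's third law a = (μT²/4π²)^(1/3).
μT²/4π² = 3.986×10¹⁴ × (8.616×10⁴)² / 39.48 = 7.495×10²² m³.
a = 4.216×10⁷ m = 42163 km.
Altitude h = a − R = 42163 − 6371 = 35792 km.

h_sync ≈ 35790 km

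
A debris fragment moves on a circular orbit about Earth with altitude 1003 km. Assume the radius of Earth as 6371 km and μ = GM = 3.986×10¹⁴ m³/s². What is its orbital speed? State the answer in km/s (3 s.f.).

v ≈ 7.35 km/s

r = 6371 + 1003 = 7374.0 km = 7.3740×10⁶ m.
For a circular orbit v = √(μ/r) = √(3.986×10¹⁴ / 7.374×10⁶) = √(5.405×10⁷) = 7352 m/s.
That is 7.352 km/s.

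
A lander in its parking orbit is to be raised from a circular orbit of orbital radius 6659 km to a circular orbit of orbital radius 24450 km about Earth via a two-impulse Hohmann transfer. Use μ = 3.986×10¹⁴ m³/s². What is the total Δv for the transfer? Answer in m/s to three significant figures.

Δv_total ≈ 3360 m/s

r₁ = 6659 km = 6.659×10⁶ m.
r₂ = 24450 km = 2.445×10⁷ m.
Transfer ellipse a_t = (r₁ + r₂)/2 = 1.555×10⁷ m.
At r₁: circular v_c1 = √(μ/r₁) = 7737 m/s; transfer-perigee v_p = √[μ(2/r₁ − 1/a_t)] = 9700 m/s.
Δv₁ = v_p − v_c1 = 1963 m/s.
At r₂: circular v_c2 = √(μ/r₂) = 4038 m/s; transfer-apogee v_a = √[μ(2/r₂ − 1/a_t)] = 2642 m/s.
Δv₂ = v_c2 − v_a = 1396 m/s.
Total Δv = Δv₁ + Δv₂ = 3359 m/s.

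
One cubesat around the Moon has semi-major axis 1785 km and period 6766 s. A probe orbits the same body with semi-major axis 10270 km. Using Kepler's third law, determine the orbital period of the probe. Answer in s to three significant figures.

Kepler's third law: T² ∝ a³, so T₂ = T₁ (a₂/a₁)^(3/2).
a₂/a₁ = 5.754, (a₂/a₁)^(3/2) = 13.80.
T₂ = 6766 × 13.80 = 93370 s.

T₂ ≈ 93400 s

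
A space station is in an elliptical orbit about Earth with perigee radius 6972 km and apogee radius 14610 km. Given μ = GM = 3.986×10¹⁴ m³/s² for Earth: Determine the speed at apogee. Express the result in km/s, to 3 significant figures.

Semi-major axis a = (r_p + r_a)/2 = 10791 km = 1.079×10⁷ m.
Vis-viva: v² = μ(2/r − 1/a) = 3.986×10¹⁴ × (1.369×10⁻⁷ − 9.267×10⁻⁸) = 1.763×10⁷ m²/s².
v = 4198 m/s = 4.198 km/s.

v ≈ 4.20 km/s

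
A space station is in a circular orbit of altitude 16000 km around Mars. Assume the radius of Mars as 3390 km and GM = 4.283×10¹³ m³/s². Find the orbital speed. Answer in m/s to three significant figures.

v ≈ 1490 m/s

r = 3390 + 16000 = 19390 km = 1.9390×10⁷ m.
For a circular orbit v = √(μ/r) = √(4.283×10¹³ / 1.939×10⁷) = √(2.209×10⁶) = 1486 m/s.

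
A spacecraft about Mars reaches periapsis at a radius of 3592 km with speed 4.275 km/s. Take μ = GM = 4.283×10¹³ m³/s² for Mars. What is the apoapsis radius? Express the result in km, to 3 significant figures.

r_p = 3.592×10⁶ m.
Specific energy ε = v²/2 − μ/r = -2.786×10⁶ J/kg, so a = −μ/(2ε) = 7.687×10⁶ m.
The apsides satisfy r_p + r_a = 2a, so the apoapsis radius is 2a − r_p = 1.178×10⁷ m = 11782 km.

apoapsis radius ≈ 11800 km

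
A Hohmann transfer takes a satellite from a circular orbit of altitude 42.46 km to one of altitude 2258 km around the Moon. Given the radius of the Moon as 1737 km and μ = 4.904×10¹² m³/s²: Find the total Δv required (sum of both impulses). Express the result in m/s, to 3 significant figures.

r₁ = 1737 + 42.46 = 1779.5 km = 1.7795×10⁶ m.
r₂ = 1737 + 2258 = 3995.0 km = 3.9950×10⁶ m.
Transfer ellipse a_t = (r₁ + r₂)/2 = 2.887×10⁶ m.
At r₁: circular v_c1 = √(μ/r₁) = 1660 m/s; transfer-perilune v_p = √[μ(2/r₁ − 1/a_t)] = 1953 m/s.
Δv₁ = v_p − v_c1 = 292.7 m/s.
At r₂: circular v_c2 = √(μ/r₂) = 1108 m/s; transfer-apolune v_a = √[μ(2/r₂ − 1/a_t)] = 869.8 m/s.
Δv₂ = v_c2 − v_a = 238.1 m/s.
Total Δv = Δv₁ + Δv₂ = 530.8 m/s.

Δv_total ≈ 531 m/s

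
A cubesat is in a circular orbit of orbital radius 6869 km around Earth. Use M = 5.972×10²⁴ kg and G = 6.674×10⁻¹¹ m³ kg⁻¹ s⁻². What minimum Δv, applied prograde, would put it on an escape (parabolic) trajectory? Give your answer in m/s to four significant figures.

Δv ≈ 3155 m/s

μ = GM = 6.674×10⁻¹¹ × 5.972×10²⁴ = 3.986×10¹⁴ m³/s².
r = 6869 km = 6.869×10⁶ m.
Circular speed v_c = √(μ/r) = 7617 m/s.
Escape speed v_esc = √(2μ/r) = √2 × v_c = 10770 m/s.
Δv = v_esc − v_c = 3155 m/s.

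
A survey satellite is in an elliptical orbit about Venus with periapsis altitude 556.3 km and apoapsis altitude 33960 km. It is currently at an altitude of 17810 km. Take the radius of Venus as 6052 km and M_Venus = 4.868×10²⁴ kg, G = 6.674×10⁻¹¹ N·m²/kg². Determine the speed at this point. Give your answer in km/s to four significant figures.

μ = GM = 6.674×10⁻¹¹ × 4.868×10²⁴ = 3.249×10¹⁴ m³/s².
r_p = 6052 + 556.3 = 6608.3 km = 6.6083×10⁶ m.
r_a = 6052 + 33960 = 40012 km = 4.0012×10⁷ m.
r = 6052 + 17810 = 23862 km = 2.386×10⁷ m.
Semi-major axis a = (r_p + r_a)/2 = 23310 km = 2.331×10⁷ m.
Vis-viva: v² = μ(2/r − 1/a) = 3.249×10¹⁴ × (8.382×10⁻⁸ − 4.290×10⁻⁸) = 1.329×10⁷ m²/s².
v = 3646 m/s = 3.646 km/s.

v ≈ 3.646 km/s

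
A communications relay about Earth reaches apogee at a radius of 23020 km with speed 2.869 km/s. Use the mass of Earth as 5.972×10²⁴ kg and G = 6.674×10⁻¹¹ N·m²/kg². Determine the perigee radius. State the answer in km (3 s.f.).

μ = GM = 6.674×10⁻¹¹ × 5.972×10²⁴ = 3.986×10¹⁴ m³/s².
r_a = 2.302×10⁷ m.
Specific energy ε = v²/2 − μ/r = -1.320×10⁷ J/kg, so a = −μ/(2ε) = 1.510×10⁷ m.
The apsides satisfy r_p + r_a = 2a, so the perigee radius is 2a − r_a = 7.178×10⁶ m = 7178.1 km.

perigee radius ≈ 7180 km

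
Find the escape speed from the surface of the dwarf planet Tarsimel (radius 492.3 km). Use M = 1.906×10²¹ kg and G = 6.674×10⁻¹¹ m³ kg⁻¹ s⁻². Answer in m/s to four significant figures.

v_esc ≈ 718.9 m/s

μ = GM = 6.674×10⁻¹¹ × 1.906×10²¹ = 1.272×10¹¹ m³/s².
r = R = 4.923×10⁵ m.
Escape speed v_esc = √(2μ/r) = √(2 × 1.272×10¹¹ / 4.923×10⁵) = √(5.168×10⁵) = 718.9 m/s.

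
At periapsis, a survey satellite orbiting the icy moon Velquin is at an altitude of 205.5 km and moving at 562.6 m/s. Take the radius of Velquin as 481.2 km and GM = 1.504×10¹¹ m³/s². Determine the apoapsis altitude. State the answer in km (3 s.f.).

apoapsis altitude ≈ 1310 km

r_p = 481.2 + 205.5 = 686.70 km = 6.867×10⁵ m.
Specific energy ε = v²/2 − μ/r = -6.076×10⁴ J/kg, so a = −μ/(2ε) = 1.238×10⁶ m.
The apsides satisfy r_p + r_a = 2a, so the apoapsis radius is 2a − r_p = 1.789×10⁶ m = 1788.6 km.
Apoapsis altitude = 1788.6 − 481.2 = 1307.4 km.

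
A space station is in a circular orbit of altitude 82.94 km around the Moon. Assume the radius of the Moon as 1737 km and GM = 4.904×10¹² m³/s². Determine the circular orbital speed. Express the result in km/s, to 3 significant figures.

v ≈ 1.64 km/s

r = 1737 + 82.94 = 1819.9 km = 1.8199×10⁶ m.
For a circular orbit v = √(μ/r) = √(4.904×10¹² / 1.820×10⁶) = √(2.695×10⁶) = 1642 m/s.
That is 1.642 km/s.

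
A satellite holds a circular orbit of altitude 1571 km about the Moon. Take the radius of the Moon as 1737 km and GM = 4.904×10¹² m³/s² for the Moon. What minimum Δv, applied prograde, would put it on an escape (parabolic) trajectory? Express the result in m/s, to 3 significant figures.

Δv ≈ 504 m/s

r = 1737 + 1571 = 3308.0 km = 3.3080×10⁶ m.
Circular speed v_c = √(μ/r) = 1218 m/s.
Escape speed v_esc = √(2μ/r) = √2 × v_c = 1722 m/s.
Δv = v_esc − v_c = 504.3 m/s.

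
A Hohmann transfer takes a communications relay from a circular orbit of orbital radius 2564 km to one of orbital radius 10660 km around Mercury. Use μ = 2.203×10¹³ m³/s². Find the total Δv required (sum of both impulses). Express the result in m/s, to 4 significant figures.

Δv_total ≈ 1333 m/s

r₁ = 2564 km = 2.564×10⁶ m.
r₂ = 10660 km = 1.066×10⁷ m.
Transfer ellipse a_t = (r₁ + r₂)/2 = 6.612×10⁶ m.
At r₁: circular v_c1 = √(μ/r₁) = 2931 m/s; transfer-periherm v_p = √[μ(2/r₁ − 1/a_t)] = 3722 m/s.
Δv₁ = v_p − v_c1 = 790.6 m/s.
At r₂: circular v_c2 = √(μ/r₂) = 1438 m/s; transfer-apoherm v_a = √[μ(2/r₂ − 1/a_t)] = 895.2 m/s.
Δv₂ = v_c2 − v_a = 542.4 m/s.
Total Δv = Δv₁ + Δv₂ = 1333 m/s.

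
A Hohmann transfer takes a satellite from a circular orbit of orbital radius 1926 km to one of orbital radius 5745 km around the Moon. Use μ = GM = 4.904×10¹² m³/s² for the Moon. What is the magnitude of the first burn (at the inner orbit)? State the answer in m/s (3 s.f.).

Δv ≈ 357 m/s

r₁ = 1926 km = 1.926×10⁶ m.
r₂ = 5745 km = 5.745×10⁶ m.
Transfer ellipse a_t = (r₁ + r₂)/2 = 3.836×10⁶ m.
At r₁: circular v_c1 = √(μ/r₁) = 1596 m/s; transfer-perilune v_p = √[μ(2/r₁ − 1/a_t)] = 1953 m/s.
Δv₁ = v_p − v_c1 = 357.2 m/s.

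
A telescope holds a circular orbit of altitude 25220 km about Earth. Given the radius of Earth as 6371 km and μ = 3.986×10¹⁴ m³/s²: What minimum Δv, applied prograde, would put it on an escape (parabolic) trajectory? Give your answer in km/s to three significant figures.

Δv ≈ 1.47 km/s

r = 6371 + 25220 = 31591 km = 3.1591×10⁷ m.
Circular speed v_c = √(μ/r) = 3552 m/s.
Escape speed v_esc = √(2μ/r) = √2 × v_c = 5023 m/s.
Δv = v_esc − v_c = 1471 m/s = 1.471 km/s.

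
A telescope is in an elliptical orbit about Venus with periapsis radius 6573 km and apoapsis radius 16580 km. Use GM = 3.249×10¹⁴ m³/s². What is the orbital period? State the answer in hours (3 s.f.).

Semi-major axis a = (r_p + r_a)/2 = (6573.0 + 16580)/2 = 11576 km = 1.158×10⁷ m.
By Kepler's third law T = 2π√(a³/μ) = 2π × 2.185×10³ = 1.373×10⁴ s.
= 3.814 hours.

T ≈ 3.81 hours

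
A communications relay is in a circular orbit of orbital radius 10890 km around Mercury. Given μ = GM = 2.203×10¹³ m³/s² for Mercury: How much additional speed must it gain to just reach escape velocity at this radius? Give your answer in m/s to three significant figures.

Δv ≈ 589 m/s

r = 10890 km = 1.089×10⁷ m.
Circular speed v_c = √(μ/r) = 1422 m/s.
Escape speed v_esc = √(2μ/r) = √2 × v_c = 2011 m/s.
Δv = v_esc − v_c = 589.1 m/s.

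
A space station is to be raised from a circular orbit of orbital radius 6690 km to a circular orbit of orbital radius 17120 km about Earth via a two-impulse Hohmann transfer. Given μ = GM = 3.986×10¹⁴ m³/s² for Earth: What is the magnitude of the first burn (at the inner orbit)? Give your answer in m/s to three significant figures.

r₁ = 6690 km = 6.690×10⁶ m.
r₂ = 17120 km = 1.712×10⁷ m.
Transfer ellipse a_t = (r₁ + r₂)/2 = 1.190×10⁷ m.
At r₁: circular v_c1 = √(μ/r₁) = 7719 m/s; transfer-perigee v_p = √[μ(2/r₁ − 1/a_t)] = 9256 m/s.
Δv₁ = v_p − v_c1 = 1538 m/s.

Δv ≈ 1540 m/s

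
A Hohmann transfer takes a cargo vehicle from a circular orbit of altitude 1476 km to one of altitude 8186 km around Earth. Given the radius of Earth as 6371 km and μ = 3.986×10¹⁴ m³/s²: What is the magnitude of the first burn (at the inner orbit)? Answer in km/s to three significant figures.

Δv ≈ 0.997 km/s

r₁ = 6371 + 1476 = 7847.0 km = 7.8470×10⁶ m.
r₂ = 6371 + 8186 = 14557 km = 1.4557×10⁷ m.
Transfer ellipse a_t = (r₁ + r₂)/2 = 1.120×10⁷ m.
At r₁: circular v_c1 = √(μ/r₁) = 7127 m/s; transfer-perigee v_p = √[μ(2/r₁ − 1/a_t)] = 8125 m/s.
Δv₁ = v_p − v_c1 = 997.5 m/s.
= 0.9975 km/s.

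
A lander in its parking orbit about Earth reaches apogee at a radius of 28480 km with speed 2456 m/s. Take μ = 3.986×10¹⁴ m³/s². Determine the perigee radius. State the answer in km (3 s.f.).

r_a = 2.848×10⁷ m.
Specific energy ε = v²/2 − μ/r = -1.098×10⁷ J/kg, so a = −μ/(2ε) = 1.815×10⁷ m.
The apsides satisfy r_p + r_a = 2a, so the perigee radius is 2a − r_a = 7.823×10⁶ m = 7823.0 km.

perigee radius ≈ 7820 km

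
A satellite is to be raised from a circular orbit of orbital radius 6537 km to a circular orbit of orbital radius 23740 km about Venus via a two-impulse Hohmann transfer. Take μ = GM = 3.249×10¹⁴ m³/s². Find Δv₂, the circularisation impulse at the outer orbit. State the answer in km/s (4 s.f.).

r₁ = 6537 km = 6.537×10⁶ m.
r₂ = 23740 km = 2.374×10⁷ m.
Transfer ellipse a_t = (r₁ + r₂)/2 = 1.514×10⁷ m.
At r₁: circular v_c1 = √(μ/r₁) = 7050 m/s; transfer-periapsis v_p = √[μ(2/r₁ − 1/a_t)] = 8828 m/s.
At r₂: circular v_c2 = √(μ/r₂) = 3699 m/s; transfer-apoapsis v_a = √[μ(2/r₂ − 1/a_t)] = 2431 m/s.
Δv₂ = v_c2 − v_a = 1268 m/s.
= 1.268 km/s.

Δv ≈ 1.268 km/s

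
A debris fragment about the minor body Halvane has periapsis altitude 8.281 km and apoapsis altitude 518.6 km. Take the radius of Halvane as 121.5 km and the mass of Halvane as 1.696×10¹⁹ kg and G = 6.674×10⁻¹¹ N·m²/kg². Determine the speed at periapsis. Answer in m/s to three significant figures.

v ≈ 120 m/s

μ = GM = 6.674×10⁻¹¹ × 1.696×10¹⁹ = 1.132×10⁹ m³/s².
r_p = 121.5 + 8.281 = 129.78 km = 1.2978×10⁵ m.
r_a = 121.5 + 518.6 = 640.10 km = 6.4010×10⁵ m.
Semi-major axis a = (r_p + r_a)/2 = 384.94 km = 3.849×10⁵ m.
Vis-viva: v² = μ(2/r − 1/a) = 1.132×10⁹ × (1.541×10⁻⁵ − 2.598×10⁻⁶) = 1.450×10⁴ m²/s².
v = 120.4 m/s.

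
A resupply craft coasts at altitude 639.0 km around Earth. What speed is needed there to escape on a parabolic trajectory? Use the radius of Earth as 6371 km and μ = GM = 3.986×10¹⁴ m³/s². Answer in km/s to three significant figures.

r = 6371 + 639.0 = 7010.0 km = 7.0100×10⁶ m.
Escape speed v_esc = √(2μ/r) = √(2 × 3.986×10¹⁴ / 7.010×10⁶) = √(1.137×10⁸) = 10660 m/s.
= 10.66 km/s.

v_esc ≈ 10.7 km/s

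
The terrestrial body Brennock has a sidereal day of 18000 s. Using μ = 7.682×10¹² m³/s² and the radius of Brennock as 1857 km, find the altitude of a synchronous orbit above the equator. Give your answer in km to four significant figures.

h_sync ≈ 2123 km

A synchronous orbit has period T, so by Kepler's third law a = (μT²/4π²)^(1/3).
μT²/4π² = 7.682×10¹² × (1.800×10⁴)² / 39.48 = 6.305×10¹⁹ m³.
a = 3.980×10⁶ m = 3980.0 km.
Altitude h = a − R = 3980.0 − 1857 = 2123.0 km.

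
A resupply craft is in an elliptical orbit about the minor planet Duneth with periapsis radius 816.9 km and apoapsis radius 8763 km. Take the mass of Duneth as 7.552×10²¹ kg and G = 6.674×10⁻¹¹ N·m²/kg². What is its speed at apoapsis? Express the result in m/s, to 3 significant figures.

μ = GM = 6.674×10⁻¹¹ × 7.552×10²¹ = 5.040×10¹¹ m³/s².
Semi-major axis a = (r_p + r_a)/2 = 4789.9 km = 4.790×10⁶ m.
Vis-viva: v² = μ(2/r − 1/a) = 5.040×10¹¹ × (2.282×10⁻⁷ − 2.088×10⁻⁷) = 9.809×10³ m²/s².
v = 99.04 m/s.

v ≈ 99.0 m/s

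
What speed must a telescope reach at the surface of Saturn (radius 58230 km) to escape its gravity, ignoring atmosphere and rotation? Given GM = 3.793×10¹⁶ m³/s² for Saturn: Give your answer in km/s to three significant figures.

r = R = 5.823×10⁷ m.
Escape speed v_esc = √(2μ/r) = √(2 × 3.793×10¹⁶ / 5.823×10⁷) = √(1.303×10⁹) = 36090 m/s.
= 36.09 km/s.

v_esc ≈ 36.1 km/s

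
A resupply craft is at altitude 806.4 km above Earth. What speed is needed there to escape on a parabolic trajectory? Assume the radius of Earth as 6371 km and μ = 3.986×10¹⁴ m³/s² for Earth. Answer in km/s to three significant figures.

r = 6371 + 806.4 = 7177.4 km = 7.1774×10⁶ m.
Escape speed v_esc = √(2μ/r) = √(2 × 3.986×10¹⁴ / 7.177×10⁶) = √(1.111×10⁸) = 10540 m/s.
= 10.54 km/s.

v_esc ≈ 10.5 km/s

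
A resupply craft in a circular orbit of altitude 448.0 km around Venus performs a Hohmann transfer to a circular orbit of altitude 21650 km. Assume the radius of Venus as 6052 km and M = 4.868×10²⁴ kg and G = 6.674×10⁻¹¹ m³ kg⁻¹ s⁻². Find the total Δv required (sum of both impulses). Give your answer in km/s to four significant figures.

Δv_total ≈ 3.242 km/s

μ = GM = 6.674×10⁻¹¹ × 4.868×10²⁴ = 3.249×10¹⁴ m³/s².
r₁ = 6052 + 448.0 = 6500.0 km = 6.5000×10⁶ m.
r₂ = 6052 + 21650 = 27702 km = 2.7702×10⁷ m.
Transfer ellipse a_t = (r₁ + r₂)/2 = 1.710×10⁷ m.
At r₁: circular v_c1 = √(μ/r₁) = 7070 m/s; transfer-periapsis v_p = √[μ(2/r₁ − 1/a_t)] = 8998 m/s.
Δv₁ = v_p − v_c1 = 1928 m/s.
At r₂: circular v_c2 = √(μ/r₂) = 3425 m/s; transfer-apoapsis v_a = √[μ(2/r₂ − 1/a_t)] = 2111 m/s.
Δv₂ = v_c2 − v_a = 1313 m/s.
Total Δv = Δv₁ + Δv₂ = 3242 m/s = 3.242 km/s.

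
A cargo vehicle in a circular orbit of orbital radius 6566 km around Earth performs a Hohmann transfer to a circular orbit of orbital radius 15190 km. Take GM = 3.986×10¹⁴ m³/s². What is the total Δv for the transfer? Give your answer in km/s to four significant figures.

Δv_total ≈ 2.558 km/s

r₁ = 6566 km = 6.566×10⁶ m.
r₂ = 15190 km = 1.519×10⁷ m.
Transfer ellipse a_t = (r₁ + r₂)/2 = 1.088×10⁷ m.
At r₁: circular v_c1 = √(μ/r₁) = 7791 m/s; transfer-perigee v_p = √[μ(2/r₁ − 1/a_t)] = 9207 m/s.
Δv₁ = v_p − v_c1 = 1416 m/s.
At r₂: circular v_c2 = √(μ/r₂) = 5123 m/s; transfer-apogee v_a = √[μ(2/r₂ − 1/a_t)] = 3980 m/s.
Δv₂ = v_c2 − v_a = 1143 m/s.
Total Δv = Δv₁ + Δv₂ = 2558 m/s = 2.558 km/s.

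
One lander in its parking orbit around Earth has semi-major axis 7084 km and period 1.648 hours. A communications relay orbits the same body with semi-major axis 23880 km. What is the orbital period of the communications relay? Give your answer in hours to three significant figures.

Kepler's third law: T² ∝ a³, so T₂ = T₁ (a₂/a₁)^(3/2).
a₂/a₁ = 3.371, (a₂/a₁)^(3/2) = 6.189.
T₂ = 1.648 × 6.189 = 10.20 hours.

T₂ ≈ 10.2 hours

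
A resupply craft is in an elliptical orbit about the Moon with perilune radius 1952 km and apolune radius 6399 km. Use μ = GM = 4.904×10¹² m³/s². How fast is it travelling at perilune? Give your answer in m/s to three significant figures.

Semi-major axis a = (r_p + r_a)/2 = 4175.5 km = 4.176×10⁶ m.
Vis-viva: v² = μ(2/r − 1/a) = 4.904×10¹² × (1.025×10⁻⁶ − 2.395×10⁻⁷) = 3.850×10⁶ m²/s².
v = 1962 m/s.

v ≈ 1960 m/s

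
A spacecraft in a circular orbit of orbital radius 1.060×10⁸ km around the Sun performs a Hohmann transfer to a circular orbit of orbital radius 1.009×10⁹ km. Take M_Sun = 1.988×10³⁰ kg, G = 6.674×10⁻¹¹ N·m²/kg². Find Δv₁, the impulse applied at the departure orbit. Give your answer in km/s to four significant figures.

μ = GM = 6.674×10⁻¹¹ × 1.988×10³⁰ = 1.327×10²⁰ m³/s².
r₁ = 1.060×10⁸ km = 1.060×10¹¹ m.
r₂ = 1.009×10⁹ km = 1.009×10¹² m.
Transfer ellipse a_t = (r₁ + r₂)/2 = 5.575×10¹¹ m.
At r₁: circular v_c1 = √(μ/r₁) = 35380 m/s; transfer-perihelion v_p = √[μ(2/r₁ − 1/a_t)] = 47600 m/s.
Δv₁ = v_p − v_c1 = 12220 m/s.
= 12.22 km/s.

Δv ≈ 12.22 km/s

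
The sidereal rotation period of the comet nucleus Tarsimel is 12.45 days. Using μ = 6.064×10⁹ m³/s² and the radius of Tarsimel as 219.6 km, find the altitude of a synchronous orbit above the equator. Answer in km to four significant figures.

h_sync ≈ 5403 km

T = 12.45 days = 1.076×10⁶ s.
A synchronous orbit has period T, so by Kepler's third law a = (μT²/4π²)^(1/3).
μT²/4π² = 6.064×10⁹ × (1.076×10⁶)² / 39.48 = 1.777×10²⁰ m³.
a = 5.622×10⁶ m = 5622.4 km.
Altitude h = a − R = 5622.4 − 219.6 = 5402.8 km.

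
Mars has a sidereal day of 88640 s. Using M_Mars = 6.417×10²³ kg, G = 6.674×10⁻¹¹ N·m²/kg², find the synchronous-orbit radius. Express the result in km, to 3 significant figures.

r_sync ≈ 20400 km

μ = GM = 6.674×10⁻¹¹ × 6.417×10²³ = 4.283×10¹³ m³/s².
A synchronous orbit has period T, so by Kepler's third law a = (μT²/4π²)^(1/3).
μT²/4π² = 4.283×10¹³ × (8.864×10⁴)² / 39.48 = 8.524×10²¹ m³.
a = 2.043×10⁷ m = 20427 km.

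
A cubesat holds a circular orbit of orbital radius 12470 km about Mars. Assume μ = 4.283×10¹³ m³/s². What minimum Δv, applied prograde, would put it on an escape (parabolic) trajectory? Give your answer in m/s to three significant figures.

r = 12470 km = 1.247×10⁷ m.
Circular speed v_c = √(μ/r) = 1853 m/s.
Escape speed v_esc = √(2μ/r) = √2 × v_c = 2621 m/s.
Δv = v_esc − v_c = 767.7 m/s.

Δv ≈ 768 m/s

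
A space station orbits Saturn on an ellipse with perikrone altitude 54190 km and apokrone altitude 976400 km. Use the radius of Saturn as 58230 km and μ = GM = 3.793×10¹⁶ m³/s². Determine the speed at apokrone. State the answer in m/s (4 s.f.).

r_p = 58230 + 54190 = 112420 km = 1.1242×10⁸ m.
r_a = 58230 + 976400 = 1034600 km = 1.0346×10⁹ m.
Semi-major axis a = (r_p + r_a)/2 = 5.7352×10⁵ km = 5.735×10⁸ m.
Vis-viva: v² = μ(2/r − 1/a) = 3.793×10¹⁶ × (1.933×10⁻⁹ − 1.744×10⁻⁹) = 7.186×10⁶ m²/s².
v = 2681 m/s.

v ≈ 2681 m/s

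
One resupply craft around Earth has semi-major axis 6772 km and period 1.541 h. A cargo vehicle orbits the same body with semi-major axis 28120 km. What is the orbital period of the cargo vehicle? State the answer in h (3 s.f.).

T₂ ≈ 13.0 h

Kepler's third law: T² ∝ a³, so T₂ = T₁ (a₂/a₁)^(3/2).
a₂/a₁ = 4.152, (a₂/a₁)^(3/2) = 8.462.
T₂ = 1.541 × 8.462 = 13.04 h.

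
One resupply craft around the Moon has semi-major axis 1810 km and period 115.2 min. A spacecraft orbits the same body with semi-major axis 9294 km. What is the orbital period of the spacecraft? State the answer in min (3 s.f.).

T₂ ≈ 1340 min

Kepler's third law: T² ∝ a³, so T₂ = T₁ (a₂/a₁)^(3/2).
a₂/a₁ = 5.135, (a₂/a₁)^(3/2) = 11.64.
T₂ = 115.2 × 11.64 = 1340 min.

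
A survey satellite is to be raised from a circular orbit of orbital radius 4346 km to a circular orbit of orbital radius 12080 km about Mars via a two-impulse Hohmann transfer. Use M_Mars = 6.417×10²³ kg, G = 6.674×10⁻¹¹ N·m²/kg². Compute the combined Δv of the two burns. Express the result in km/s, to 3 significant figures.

Δv_total ≈ 1.18 km/s

μ = GM = 6.674×10⁻¹¹ × 6.417×10²³ = 4.283×10¹³ m³/s².
r₁ = 4346 km = 4.346×10⁶ m.
r₂ = 12080 km = 1.208×10⁷ m.
Transfer ellipse a_t = (r₁ + r₂)/2 = 8.213×10⁶ m.
At r₁: circular v_c1 = √(μ/r₁) = 3139 m/s; transfer-periapsis v_p = √[μ(2/r₁ − 1/a_t)] = 3807 m/s.
Δv₁ = v_p − v_c1 = 668.0 m/s.
At r₂: circular v_c2 = √(μ/r₂) = 1883 m/s; transfer-apoapsis v_a = √[μ(2/r₂ − 1/a_t)] = 1370 m/s.
Δv₂ = v_c2 − v_a = 513.2 m/s.
Total Δv = Δv₁ + Δv₂ = 1181 m/s = 1.181 km/s.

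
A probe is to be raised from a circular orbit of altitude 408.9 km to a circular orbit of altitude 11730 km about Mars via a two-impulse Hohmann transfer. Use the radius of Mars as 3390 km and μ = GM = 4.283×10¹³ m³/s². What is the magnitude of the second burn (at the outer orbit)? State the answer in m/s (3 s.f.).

Δv ≈ 616 m/s

r₁ = 3390 + 408.9 = 3798.9 km = 3.7989×10⁶ m.
r₂ = 3390 + 11730 = 15120 km = 1.5120×10⁷ m.
Transfer ellipse a_t = (r₁ + r₂)/2 = 9.459×10⁶ m.
At r₁: circular v_c1 = √(μ/r₁) = 3358 m/s; transfer-periapsis v_p = √[μ(2/r₁ − 1/a_t)] = 4245 m/s.
At r₂: circular v_c2 = √(μ/r₂) = 1683 m/s; transfer-apoapsis v_a = √[μ(2/r₂ − 1/a_t)] = 1067 m/s.
Δv₂ = v_c2 − v_a = 616.5 m/s.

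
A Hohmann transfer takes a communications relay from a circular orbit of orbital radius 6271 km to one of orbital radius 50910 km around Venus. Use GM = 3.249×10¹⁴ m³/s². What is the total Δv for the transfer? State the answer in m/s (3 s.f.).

Δv_total ≈ 3750 m/s

r₁ = 6271 km = 6.271×10⁶ m.
r₂ = 50910 km = 5.091×10⁷ m.
Transfer ellipse a_t = (r₁ + r₂)/2 = 2.859×10⁷ m.
At r₁: circular v_c1 = √(μ/r₁) = 7198 m/s; transfer-periapsis v_p = √[μ(2/r₁ − 1/a_t)] = 9605 m/s.
Δv₁ = v_p − v_c1 = 2407 m/s.
At r₂: circular v_c2 = √(μ/r₂) = 2526 m/s; transfer-apoapsis v_a = √[μ(2/r₂ − 1/a_t)] = 1183 m/s.
Δv₂ = v_c2 − v_a = 1343 m/s.
Total Δv = Δv₁ + Δv₂ = 3750 m/s.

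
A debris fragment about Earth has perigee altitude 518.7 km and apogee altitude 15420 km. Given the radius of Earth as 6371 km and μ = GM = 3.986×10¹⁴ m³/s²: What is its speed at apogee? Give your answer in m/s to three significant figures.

r_p = 6371 + 518.7 = 6889.7 km = 6.8897×10⁶ m.
r_a = 6371 + 15420 = 21791 km = 2.1791×10⁷ m.
Semi-major axis a = (r_p + r_a)/2 = 14340 km = 1.434×10⁷ m.
Vis-viva: v² = μ(2/r − 1/a) = 3.986×10¹⁴ × (9.178×10⁻⁸ − 6.973×10⁻⁸) = 8.788×10⁶ m²/s².
v = 2964 m/s.

v ≈ 2960 m/s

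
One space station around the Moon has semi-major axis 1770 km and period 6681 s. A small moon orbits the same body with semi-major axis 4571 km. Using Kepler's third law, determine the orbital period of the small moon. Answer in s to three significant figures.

Kepler's third law: T² ∝ a³, so T₂ = T₁ (a₂/a₁)^(3/2).
a₂/a₁ = 2.582, (a₂/a₁)^(3/2) = 4.150.
T₂ = 6681 × 4.150 = 27730 s.

T₂ ≈ 27700 s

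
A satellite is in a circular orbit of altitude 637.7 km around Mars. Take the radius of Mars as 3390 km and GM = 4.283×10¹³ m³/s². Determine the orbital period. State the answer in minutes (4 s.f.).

T ≈ 129.3 minutes

r = 3390 + 637.7 = 4027.7 km = 4.0277×10⁶ m.
Kepler's third law: T = 2π√(r³/μ) = 2π√((4.028×10⁶)³ / 4.283×10¹³).
r³/μ = 1.526×10⁶ s², so T = 2π × 1.235×10³ = 7.761×10³ s.
Converting: 7.761×10³ s ÷ 60.00 = 129.3 minutes.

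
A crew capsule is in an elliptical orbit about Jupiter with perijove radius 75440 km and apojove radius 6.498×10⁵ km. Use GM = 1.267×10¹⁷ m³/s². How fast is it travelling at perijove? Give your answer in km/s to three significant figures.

Semi-major axis a = (r_p + r_a)/2 = 3.6262×10⁵ km = 3.626×10⁸ m.
Vis-viva: v² = μ(2/r − 1/a) = 1.267×10¹⁷ × (2.651×10⁻⁸ − 2.758×10⁻⁹) = 3.010×10⁹ m²/s².
v = 54860 m/s = 54.86 km/s.

v ≈ 54.9 km/s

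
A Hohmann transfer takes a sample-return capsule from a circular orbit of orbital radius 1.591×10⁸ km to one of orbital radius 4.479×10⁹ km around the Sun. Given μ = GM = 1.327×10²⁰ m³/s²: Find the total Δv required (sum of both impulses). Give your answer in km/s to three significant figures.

r₁ = 1.591×10⁸ km = 1.591×10¹¹ m.
r₂ = 4.479×10⁹ km = 4.479×10¹² m.
Transfer ellipse a_t = (r₁ + r₂)/2 = 2.319×10¹² m.
At r₁: circular v_c1 = √(μ/r₁) = 28880 m/s; transfer-perihelion v_p = √[μ(2/r₁ − 1/a_t)] = 40140 m/s.
Δv₁ = v_p − v_c1 = 11260 m/s.
At r₂: circular v_c2 = √(μ/r₂) = 5443 m/s; transfer-aphelion v_a = √[μ(2/r₂ − 1/a_t)] = 1426 m/s.
Δv₂ = v_c2 − v_a = 4017 m/s.
Total Δv = Δv₁ + Δv₂ = 15270 m/s = 15.27 km/s.

Δv_total ≈ 15.3 km/s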